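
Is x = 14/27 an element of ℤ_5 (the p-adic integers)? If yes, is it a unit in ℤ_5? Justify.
x ∈ ℤ_5^× (unit); v_5(x) = 0

ℤ_5 = {x ∈ ℚ_5 : v_5(x) ≥ 0} and ℤ_5^× = {x ∈ ℤ_5 : v_5(x) = 0}. Here v_5(14/27) = v_5(num) − v_5(den) = 0; compare against these criteria.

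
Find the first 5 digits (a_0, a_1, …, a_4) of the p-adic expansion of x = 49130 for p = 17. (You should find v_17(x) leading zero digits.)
(a_0, …, a_4) = (0, 0, 0, 10, 0)

v_17(49130) = 3, so a_0 = ... = a_2 = 0. Factor out: x = 17^3 · u with u = 10 a unit in ℤ_17. Expand u iteratively via a_{v+i} = u_i mod 17, u_{i+1} = (u_i − a_{v+i})/17:
  u_0 = 10;  a_3 = 10;  u_1 = (u_0 − 10)/17 = 0
  u_1 = 0;  a_4 = 0;  u_2 = (u_1 − 0)/17 = 0
Digits: (0, 0, 0, 10, 0).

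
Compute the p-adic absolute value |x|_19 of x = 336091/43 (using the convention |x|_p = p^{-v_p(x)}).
|336091/43|_19 = 1/6859

Step 1 — compute v_19(x) by factoring powers of 19 out of the numerator and denominator: v_19(336091/43) = 3. Step 2 — apply |x|_p = p^{-v_p(x)} = 19^{-3} = 1/6859.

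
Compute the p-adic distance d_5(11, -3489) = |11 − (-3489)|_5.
d_5(11, -3489) = 1/125

Step 1 — x − y = 11 − (-3489) = 3500. Step 2 — v_5(3500) = 3 (factor: 3500 = (5^3 · 28); the sign does not affect v_p). Step 3 — |x − y|_5 = 5^{-3} = 1/125.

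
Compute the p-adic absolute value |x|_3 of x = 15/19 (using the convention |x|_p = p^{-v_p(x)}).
|15/19|_3 = 1/3

Step 1 — compute v_3(x) by factoring powers of 3 out of the numerator and denominator: v_3(15/19) = 1. Step 2 — apply |x|_p = p^{-v_p(x)} = 3^{-1} = 1/3.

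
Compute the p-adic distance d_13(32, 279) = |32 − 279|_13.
d_13(32, 279) = 1/13

Step 1 — x − y = 32 − 279 = -247. Step 2 — v_13(-247) = 1 (factor: -247 = −(13^1 · 19); the sign does not affect v_p). Step 3 — |x − y|_13 = 13^{-1} = 1/13.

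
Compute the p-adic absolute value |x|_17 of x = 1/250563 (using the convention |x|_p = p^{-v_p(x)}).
|1/250563|_17 = 83521

Step 1 — compute v_17(x) by factoring powers of 17 out of the numerator and denominator: v_17(1/250563) = -4. Step 2 — apply |x|_p = p^{-v_p(x)} = 17^{4} = 83521.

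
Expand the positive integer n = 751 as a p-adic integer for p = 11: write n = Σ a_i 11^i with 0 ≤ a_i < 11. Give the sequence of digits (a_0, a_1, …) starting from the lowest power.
(a_0, a_1, …) = (3, 2, 6)

Repeated division by 11 gives the digits low-to-high: 751 = 3 + 2·11^1 + 6·11^2. Digit sequence: (3, 2, 6).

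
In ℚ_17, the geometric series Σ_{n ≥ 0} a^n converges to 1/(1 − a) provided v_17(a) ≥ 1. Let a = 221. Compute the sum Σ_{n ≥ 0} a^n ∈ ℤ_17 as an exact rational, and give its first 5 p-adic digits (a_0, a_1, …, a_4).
Σ a^n = 1/(1 − a) = -1/220;  first 5 digits = (1, 13, 16, 13, 11)

v_17(a) = 1 ≥ 1, so the series converges in ℤ_17 to 1/(1 − a) = 1/(1 − 221) = -1/220. Expand this rational in ℤ_17: compute digits iteratively via d_i = x_i mod 17, x_{i+1} = (x_i − d_i)/17. The first 5 digits are (1, 13, 16, 13, 11).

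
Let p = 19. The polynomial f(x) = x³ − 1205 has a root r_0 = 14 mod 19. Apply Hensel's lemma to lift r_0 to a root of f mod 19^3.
r_2 = 4441 (mod 6859)

Hensel: r_{i+1} = r_i − f(r_i)/f′(r_i) mod 19^{i+2}, where f′(x) = 3x². Iterate:
  r_0 = 14 (mod 19)
  r_1 = 109 (mod 361)
  r_2 = 4441 (mod 6859)
Final: r = 4441 with f(r) ≡ 0 mod 19^3.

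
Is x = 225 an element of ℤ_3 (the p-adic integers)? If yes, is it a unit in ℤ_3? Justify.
x ∈ ℤ_3 but not a unit; v_3(x) = 2 > 0

ℤ_3 = {x ∈ ℚ_3 : v_3(x) ≥ 0} and ℤ_3^× = {x ∈ ℤ_3 : v_3(x) = 0}. Here v_3(225) = v_3(num) − v_3(den) = 2; compare against these criteria.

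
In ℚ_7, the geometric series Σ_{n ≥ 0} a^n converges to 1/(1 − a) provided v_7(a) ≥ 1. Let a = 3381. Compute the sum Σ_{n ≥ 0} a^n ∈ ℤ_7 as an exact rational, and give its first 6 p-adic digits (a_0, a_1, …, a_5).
Σ a^n = 1/(1 − a) = -1/3380;  first 6 digits = (1, 0, 6, 2, 2, 1)

v_7(a) = 2 ≥ 1, so the series converges in ℤ_7 to 1/(1 − a) = 1/(1 − 3381) = -1/3380. Expand this rational in ℤ_7: compute digits iteratively via d_i = x_i mod 7, x_{i+1} = (x_i − d_i)/7. The first 6 digits are (1, 0, 6, 2, 2, 1).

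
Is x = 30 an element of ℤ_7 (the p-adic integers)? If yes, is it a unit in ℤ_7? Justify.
x ∈ ℤ_7^× (unit); v_7(x) = 0

ℤ_7 = {x ∈ ℚ_7 : v_7(x) ≥ 0} and ℤ_7^× = {x ∈ ℤ_7 : v_7(x) = 0}. Here v_7(30) = v_7(num) − v_7(den) = 0; compare against these criteria.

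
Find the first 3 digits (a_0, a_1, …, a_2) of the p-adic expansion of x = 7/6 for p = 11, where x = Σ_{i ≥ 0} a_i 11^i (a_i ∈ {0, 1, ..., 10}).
(a_0, …, a_2) = (3, 9, 1)

v_11(7/6) = 0 (numerator and denominator both coprime to 11), so x ∈ ℤ_11^×. Compute digits iteratively via a_i = x_i mod 11, x_{i+1} = (x_i − a_i)/11, with x_0 = x:
  x_0 = 7/6;  a_0 = 3;  x_1 = (x_0 − 3)/11 = -1/6
  x_1 = -1/6;  a_1 = 9;  x_2 = (x_1 − 9)/11 = -5/6
  x_2 = -5/6;  a_2 = 1;  x_3 = (x_2 − 1)/11 = -1/6
Digits: (3, 9, 1).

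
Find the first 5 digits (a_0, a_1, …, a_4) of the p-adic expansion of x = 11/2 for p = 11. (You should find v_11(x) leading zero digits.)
(a_0, …, a_4) = (0, 6, 5, 5, 5)

v_11(11/2) = 1, so a_0 = ... = a_0 = 0. Factor out: x = 11^1 · u with u = 1/2 a unit in ℤ_11. Expand u iteratively via a_{v+i} = u_i mod 11, u_{i+1} = (u_i − a_{v+i})/11:
  u_0 = 1/2;  a_1 = 6;  u_1 = (u_0 − 6)/11 = -1/2
  u_1 = -1/2;  a_2 = 5;  u_2 = (u_1 − 5)/11 = -1/2
  u_2 = -1/2;  a_3 = 5;  u_3 = (u_2 − 5)/11 = -1/2
  u_3 = -1/2;  a_4 = 5;  u_4 = (u_3 − 5)/11 = -1/2
Digits: (0, 6, 5, 5, 5).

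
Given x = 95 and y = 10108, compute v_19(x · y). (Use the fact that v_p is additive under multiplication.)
v_19(960260) = 3

v_p(x) = 1 (factor: 95 = 19^1 · 5); v_p(y) = 2 (factor: 10108 = 19^2 · 28). Additivity: v_p(xy) = v_p(x) + v_p(y) = 1 + 2 = 3. (Direct check: xy = 960260 = 19^3 · (140).)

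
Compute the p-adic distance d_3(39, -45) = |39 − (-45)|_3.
d_3(39, -45) = 1/3

Step 1 — x − y = 39 − (-45) = 84. Step 2 — v_3(84) = 1 (factor: 84 = (3^1 · 28); the sign does not affect v_p). Step 3 — |x − y|_3 = 3^{-1} = 1/3.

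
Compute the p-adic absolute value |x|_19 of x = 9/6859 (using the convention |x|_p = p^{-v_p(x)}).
|9/6859|_19 = 6859

Step 1 — compute v_19(x) by factoring powers of 19 out of the numerator and denominator: v_19(9/6859) = -3. Step 2 — apply |x|_p = p^{-v_p(x)} = 19^{3} = 6859.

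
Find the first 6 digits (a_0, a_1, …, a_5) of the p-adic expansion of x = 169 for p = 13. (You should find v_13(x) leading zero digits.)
(a_0, …, a_5) = (0, 0, 1, 0, 0, 0)

v_13(169) = 2, so a_0 = ... = a_1 = 0. Factor out: x = 13^2 · u with u = 1 a unit in ℤ_13. Expand u iteratively via a_{v+i} = u_i mod 13, u_{i+1} = (u_i − a_{v+i})/13:
  u_0 = 1;  a_2 = 1;  u_1 = (u_0 − 1)/13 = 0
  u_1 = 0;  a_3 = 0;  u_2 = (u_1 − 0)/13 = 0
  u_2 = 0;  a_4 = 0;  u_3 = (u_2 − 0)/13 = 0
  u_3 = 0;  a_5 = 0;  u_4 = (u_3 − 0)/13 = 0
Digits: (0, 0, 1, 0, 0, 0).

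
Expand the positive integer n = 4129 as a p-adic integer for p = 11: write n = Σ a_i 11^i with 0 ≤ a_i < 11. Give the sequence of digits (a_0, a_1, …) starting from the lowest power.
(a_0, a_1, …) = (4, 1, 1, 3)

Repeated division by 11 gives the digits low-to-high: 4129 = 4 + 1·11^1 + 1·11^2 + 3·11^3. Digit sequence: (4, 1, 1, 3).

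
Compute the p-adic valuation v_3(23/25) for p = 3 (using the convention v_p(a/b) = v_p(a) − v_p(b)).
v_3(23/25) = 0

Factor powers of 3 from the numerator and denominator of the reduced fraction: 23 = 3^0 · 23 and 25 = 3^0 · 25. Apply v_p(a/b) = v_p(a) − v_p(b): v_3(23/25) = 0 − 0 = 0.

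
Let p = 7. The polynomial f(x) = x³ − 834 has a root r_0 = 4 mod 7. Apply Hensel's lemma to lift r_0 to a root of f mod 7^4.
r_3 = 1243 (mod 2401)

Hensel: r_{i+1} = r_i − f(r_i)/f′(r_i) mod 7^{i+2}, where f′(x) = 3x². Iterate:
  r_0 = 4 (mod 7)
  r_1 = 18 (mod 49)
  r_2 = 214 (mod 343)
  r_3 = 1243 (mod 2401)
Final: r = 1243 with f(r) ≡ 0 mod 7^4.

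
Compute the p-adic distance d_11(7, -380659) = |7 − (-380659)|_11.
d_11(7, -380659) = 1/14641

Step 1 — x − y = 7 − (-380659) = 380666. Step 2 — v_11(380666) = 4 (factor: 380666 = (11^4 · 26); the sign does not affect v_p). Step 3 — |x − y|_11 = 11^{-4} = 1/14641.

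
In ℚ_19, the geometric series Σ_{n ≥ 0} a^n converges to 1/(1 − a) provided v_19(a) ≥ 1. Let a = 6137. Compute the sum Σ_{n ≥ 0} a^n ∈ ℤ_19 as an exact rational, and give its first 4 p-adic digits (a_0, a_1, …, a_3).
Σ a^n = 1/(1 − a) = -1/6136;  first 4 digits = (1, 0, 17, 0)

v_19(a) = 2 ≥ 1, so the series converges in ℤ_19 to 1/(1 − a) = 1/(1 − 6137) = -1/6136. Expand this rational in ℤ_19: compute digits iteratively via d_i = x_i mod 19, x_{i+1} = (x_i − d_i)/19. The first 4 digits are (1, 0, 17, 0).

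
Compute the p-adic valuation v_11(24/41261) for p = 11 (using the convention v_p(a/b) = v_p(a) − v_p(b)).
v_11(24/41261) = -3

Factor powers of 11 from the numerator and denominator of the reduced fraction: 24 = 11^0 · 24 and 41261 = 11^3 · 31. Apply v_p(a/b) = v_p(a) − v_p(b): v_11(24/41261) = 0 − 3 = -3.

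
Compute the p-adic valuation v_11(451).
v_11(451) = 1

v_11(n) is the largest exponent k such that 11^k divides n. Factor out: 451 = 11^1 · 41. (Sign doesn't affect v_p.) So v_11(451) = 1.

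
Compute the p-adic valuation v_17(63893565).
v_17(63893565) = 5

v_17(n) is the largest exponent k such that 17^k divides n. Factor out: 63893565 = 17^5 · 45. (Sign doesn't affect v_p.) So v_17(63893565) = 5.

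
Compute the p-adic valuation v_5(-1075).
v_5(-1075) = 2

v_5(n) is the largest exponent k such that 5^k divides n. Factor out: -1075 = -5^2 · 43. (Sign doesn't affect v_p.) So v_5(-1075) = 2.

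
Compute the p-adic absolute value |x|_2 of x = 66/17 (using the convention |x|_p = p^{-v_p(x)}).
|66/17|_2 = 1/2

Step 1 — compute v_2(x) by factoring powers of 2 out of the numerator and denominator: v_2(66/17) = 1. Step 2 — apply |x|_p = p^{-v_p(x)} = 2^{-1} = 1/2.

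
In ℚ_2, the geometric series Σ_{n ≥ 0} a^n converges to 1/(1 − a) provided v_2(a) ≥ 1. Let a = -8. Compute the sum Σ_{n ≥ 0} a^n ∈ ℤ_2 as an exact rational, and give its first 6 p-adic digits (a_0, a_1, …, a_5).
Σ a^n = 1/(1 − a) = 1/9;  first 6 digits = (1, 0, 0, 1, 1, 1)

v_2(a) = 3 ≥ 1, so the series converges in ℤ_2 to 1/(1 − a) = 1/(1 − (-8)) = 1/9. Expand this rational in ℤ_2: compute digits iteratively via d_i = x_i mod 2, x_{i+1} = (x_i − d_i)/2. The first 6 digits are (1, 0, 0, 1, 1, 1).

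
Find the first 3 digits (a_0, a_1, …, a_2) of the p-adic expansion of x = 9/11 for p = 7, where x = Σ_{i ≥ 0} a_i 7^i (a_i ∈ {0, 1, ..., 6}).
(a_0, …, a_2) = (4, 4, 0)

v_7(9/11) = 0 (numerator and denominator both coprime to 7), so x ∈ ℤ_7^×. Compute digits iteratively via a_i = x_i mod 7, x_{i+1} = (x_i − a_i)/7, with x_0 = x:
  x_0 = 9/11;  a_0 = 4;  x_1 = (x_0 − 4)/7 = -5/11
  x_1 = -5/11;  a_1 = 4;  x_2 = (x_1 − 4)/7 = -7/11
  x_2 = -7/11;  a_2 = 0;  x_3 = (x_2 − 0)/7 = -1/11
Digits: (4, 4, 0).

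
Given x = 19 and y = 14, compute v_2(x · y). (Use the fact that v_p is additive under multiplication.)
v_2(266) = 1

v_p(x) = 0 (factor: 19 = 2^0 · 19); v_p(y) = 1 (factor: 14 = 2^1 · 7). Additivity: v_p(xy) = v_p(x) + v_p(y) = 0 + 1 = 1. (Direct check: xy = 266 = 2^1 · (133).)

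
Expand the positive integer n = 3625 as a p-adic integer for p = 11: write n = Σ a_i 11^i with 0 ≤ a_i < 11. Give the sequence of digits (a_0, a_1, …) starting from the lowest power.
(a_0, a_1, …) = (6, 10, 7, 2)

Repeated division by 11 gives the digits low-to-high: 3625 = 6 + 10·11^1 + 7·11^2 + 2·11^3. Digit sequence: (6, 10, 7, 2).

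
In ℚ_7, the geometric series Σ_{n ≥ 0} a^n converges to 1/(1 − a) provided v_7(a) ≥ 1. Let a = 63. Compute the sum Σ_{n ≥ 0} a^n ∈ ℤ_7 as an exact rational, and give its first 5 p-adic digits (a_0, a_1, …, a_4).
Σ a^n = 1/(1 − a) = -1/62;  first 5 digits = (1, 2, 5, 5, 2)

v_7(a) = 1 ≥ 1, so the series converges in ℤ_7 to 1/(1 − a) = 1/(1 − 63) = -1/62. Expand this rational in ℤ_7: compute digits iteratively via d_i = x_i mod 7, x_{i+1} = (x_i − d_i)/7. The first 5 digits are (1, 2, 5, 5, 2).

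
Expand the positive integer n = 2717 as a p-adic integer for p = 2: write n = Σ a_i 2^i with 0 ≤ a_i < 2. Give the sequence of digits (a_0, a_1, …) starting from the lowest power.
(a_0, a_1, …) = (1, 0, 1, 1, 1, 0, 0, 1, 0, 1, 0, 1)

Repeated division by 2 gives the digits low-to-high: 2717 = 1 + 1·2^2 + 1·2^3 + 1·2^4 + 1·2^7 + 1·2^9 + 1·2^11. Digit sequence: (1, 0, 1, 1, 1, 0, 0, 1, 0, 1, 0, 1).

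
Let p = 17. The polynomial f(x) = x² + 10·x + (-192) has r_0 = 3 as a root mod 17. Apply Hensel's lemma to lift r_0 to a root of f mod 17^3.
r_2 = 1006 (mod 4913)

Hensel: r_{i+1} = r_i − f(r_i)·(f′(r_i))^{-1} mod 17^{i+2}, f′(x) = 2x + 10. Iterate:
  r_0 = 3 (mod 17)
  r_1 = 139 (mod 289)
  r_2 = 1006 (mod 4913)
Final: r = 1006 satisfies f(r) ≡ 0 mod 17^3.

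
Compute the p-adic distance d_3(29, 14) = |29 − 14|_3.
d_3(29, 14) = 1/3

Step 1 — x − y = 29 − 14 = 15. Step 2 — v_3(15) = 1 (factor: 15 = (3^1 · 5); the sign does not affect v_p). Step 3 — |x − y|_3 = 3^{-1} = 1/3.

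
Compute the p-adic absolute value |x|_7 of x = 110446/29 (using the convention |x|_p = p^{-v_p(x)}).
|110446/29|_7 = 1/2401

Step 1 — compute v_7(x) by factoring powers of 7 out of the numerator and denominator: v_7(110446/29) = 4. Step 2 — apply |x|_p = p^{-v_p(x)} = 7^{-4} = 1/2401.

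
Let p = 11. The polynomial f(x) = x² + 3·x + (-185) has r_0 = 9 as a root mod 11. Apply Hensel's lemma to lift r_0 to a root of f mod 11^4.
r_3 = 1505 (mod 14641)

Hensel: r_{i+1} = r_i − f(r_i)·(f′(r_i))^{-1} mod 11^{i+2}, f′(x) = 2x + 3. Iterate:
  r_0 = 9 (mod 11)
  r_1 = 53 (mod 121)
  r_2 = 174 (mod 1331)
  r_3 = 1505 (mod 14641)
Final: r = 1505 satisfies f(r) ≡ 0 mod 11^4.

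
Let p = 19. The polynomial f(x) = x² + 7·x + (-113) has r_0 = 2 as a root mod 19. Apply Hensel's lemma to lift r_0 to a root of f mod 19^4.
r_3 = 112577 (mod 130321)

Hensel: r_{i+1} = r_i − f(r_i)·(f′(r_i))^{-1} mod 19^{i+2}, f′(x) = 2x + 7. Iterate:
  r_0 = 2 (mod 19)
  r_1 = 306 (mod 361)
  r_2 = 2833 (mod 6859)
  r_3 = 112577 (mod 130321)
Final: r = 112577 satisfies f(r) ≡ 0 mod 19^4.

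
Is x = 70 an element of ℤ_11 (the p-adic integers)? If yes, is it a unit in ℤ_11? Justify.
x ∈ ℤ_11^× (unit); v_11(x) = 0

ℤ_11 = {x ∈ ℚ_11 : v_11(x) ≥ 0} and ℤ_11^× = {x ∈ ℤ_11 : v_11(x) = 0}. Here v_11(70) = v_11(num) − v_11(den) = 0; compare against these criteria.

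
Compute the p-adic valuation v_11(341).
v_11(341) = 1

v_11(n) is the largest exponent k such that 11^k divides n. Factor out: 341 = 11^1 · 31. (Sign doesn't affect v_p.) So v_11(341) = 1.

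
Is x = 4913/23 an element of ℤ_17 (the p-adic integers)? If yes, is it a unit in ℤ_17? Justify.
x ∈ ℤ_17 but not a unit; v_17(x) = 3 > 0

ℤ_17 = {x ∈ ℚ_17 : v_17(x) ≥ 0} and ℤ_17^× = {x ∈ ℤ_17 : v_17(x) = 0}. Here v_17(4913/23) = v_17(num) − v_17(den) = 3; compare against these criteria.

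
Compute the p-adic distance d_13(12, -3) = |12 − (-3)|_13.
d_13(12, -3) = 1

Step 1 — x − y = 12 − (-3) = 15. Step 2 — v_13(15) = 0 (factor: 15 = (13^0 · 15); the sign does not affect v_p). Step 3 — |x − y|_13 = 13^{0} = 1.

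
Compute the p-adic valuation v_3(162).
v_3(162) = 4

v_3(n) is the largest exponent k such that 3^k divides n. Factor out: 162 = 3^4 · 2. (Sign doesn't affect v_p.) So v_3(162) = 4.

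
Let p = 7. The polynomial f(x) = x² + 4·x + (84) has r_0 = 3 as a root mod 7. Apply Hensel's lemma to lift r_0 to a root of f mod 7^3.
r_2 = 213 (mod 343)

Hensel: r_{i+1} = r_i − f(r_i)·(f′(r_i))^{-1} mod 7^{i+2}, f′(x) = 2x + 4. Iterate:
  r_0 = 3 (mod 7)
  r_1 = 17 (mod 49)
  r_2 = 213 (mod 343)
Final: r = 213 satisfies f(r) ≡ 0 mod 7^3.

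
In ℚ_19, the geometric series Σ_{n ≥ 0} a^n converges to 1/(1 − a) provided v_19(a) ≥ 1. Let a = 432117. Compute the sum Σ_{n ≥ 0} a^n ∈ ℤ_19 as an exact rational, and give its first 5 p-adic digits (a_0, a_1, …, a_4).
Σ a^n = 1/(1 − a) = -1/432116;  first 5 digits = (1, 0, 0, 6, 3)

v_19(a) = 3 ≥ 1, so the series converges in ℤ_19 to 1/(1 − a) = 1/(1 − 432117) = -1/432116. Expand this rational in ℤ_19: compute digits iteratively via d_i = x_i mod 19, x_{i+1} = (x_i − d_i)/19. The first 5 digits are (1, 0, 0, 6, 3).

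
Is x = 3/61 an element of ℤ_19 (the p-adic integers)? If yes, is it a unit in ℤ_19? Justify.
x ∈ ℤ_19^× (unit); v_19(x) = 0

ℤ_19 = {x ∈ ℚ_19 : v_19(x) ≥ 0} and ℤ_19^× = {x ∈ ℤ_19 : v_19(x) = 0}. Here v_19(3/61) = v_19(num) − v_19(den) = 0; compare against these criteria.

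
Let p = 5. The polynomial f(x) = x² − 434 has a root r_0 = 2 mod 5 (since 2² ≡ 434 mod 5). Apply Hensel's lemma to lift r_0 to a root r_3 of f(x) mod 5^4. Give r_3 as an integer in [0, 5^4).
r_3 = 447 (mod 625)

Hensel's recurrence: r_{i+1} = r_i − f(r_i)·(f′(r_i))^{-1} mod 5^{i+2}, with f′(x) = 2x. Iterate:
  r_0 = 2 (mod 5)
  r_1 = 22 (mod 25)
  r_2 = 72 (mod 125)
  r_3 = 447 (mod 625)
Final: r_3 = 447, and one checks f(r_3) ≡ 0 mod 5^4.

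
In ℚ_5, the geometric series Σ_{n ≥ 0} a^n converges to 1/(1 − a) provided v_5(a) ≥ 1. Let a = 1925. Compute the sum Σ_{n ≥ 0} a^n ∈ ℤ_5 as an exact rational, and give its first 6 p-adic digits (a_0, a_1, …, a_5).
Σ a^n = 1/(1 − a) = -1/1924;  first 6 digits = (1, 0, 2, 0, 2, 1)

v_5(a) = 2 ≥ 1, so the series converges in ℤ_5 to 1/(1 − a) = 1/(1 − 1925) = -1/1924. Expand this rational in ℤ_5: compute digits iteratively via d_i = x_i mod 5, x_{i+1} = (x_i − d_i)/5. The first 6 digits are (1, 0, 2, 0, 2, 1).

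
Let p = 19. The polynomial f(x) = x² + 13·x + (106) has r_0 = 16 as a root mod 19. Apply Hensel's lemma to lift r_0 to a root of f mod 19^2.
r_1 = 244 (mod 361)

Hensel: r_{i+1} = r_i − f(r_i)·(f′(r_i))^{-1} mod 19^{i+2}, f′(x) = 2x + 13. Iterate:
  r_0 = 16 (mod 19)
  r_1 = 244 (mod 361)
Final: r = 244 satisfies f(r) ≡ 0 mod 19^2.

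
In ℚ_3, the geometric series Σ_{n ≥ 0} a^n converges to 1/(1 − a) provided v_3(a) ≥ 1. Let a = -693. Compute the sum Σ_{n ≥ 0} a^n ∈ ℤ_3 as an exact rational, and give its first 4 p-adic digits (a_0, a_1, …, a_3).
Σ a^n = 1/(1 − a) = 1/694;  first 4 digits = (1, 0, 1, 1)

v_3(a) = 2 ≥ 1, so the series converges in ℤ_3 to 1/(1 − a) = 1/(1 − (-693)) = 1/694. Expand this rational in ℤ_3: compute digits iteratively via d_i = x_i mod 3, x_{i+1} = (x_i − d_i)/3. The first 4 digits are (1, 0, 1, 1).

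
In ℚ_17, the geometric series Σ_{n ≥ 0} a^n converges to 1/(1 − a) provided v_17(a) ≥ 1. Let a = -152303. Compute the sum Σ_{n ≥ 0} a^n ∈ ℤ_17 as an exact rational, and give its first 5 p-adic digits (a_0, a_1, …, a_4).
Σ a^n = 1/(1 − a) = 1/152304;  first 5 digits = (1, 0, 0, 3, 15)

v_17(a) = 3 ≥ 1, so the series converges in ℤ_17 to 1/(1 − a) = 1/(1 − (-152303)) = 1/152304. Expand this rational in ℤ_17: compute digits iteratively via d_i = x_i mod 17, x_{i+1} = (x_i − d_i)/17. The first 5 digits are (1, 0, 0, 3, 15).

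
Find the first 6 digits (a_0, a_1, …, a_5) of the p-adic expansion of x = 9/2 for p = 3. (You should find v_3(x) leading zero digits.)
(a_0, …, a_5) = (0, 0, 2, 1, 1, 1)

v_3(9/2) = 2, so a_0 = ... = a_1 = 0. Factor out: x = 3^2 · u with u = 1/2 a unit in ℤ_3. Expand u iteratively via a_{v+i} = u_i mod 3, u_{i+1} = (u_i − a_{v+i})/3:
  u_0 = 1/2;  a_2 = 2;  u_1 = (u_0 − 2)/3 = -1/2
  u_1 = -1/2;  a_3 = 1;  u_2 = (u_1 − 1)/3 = -1/2
  u_2 = -1/2;  a_4 = 1;  u_3 = (u_2 − 1)/3 = -1/2
  u_3 = -1/2;  a_5 = 1;  u_4 = (u_3 − 1)/3 = -1/2
Digits: (0, 0, 2, 1, 1, 1).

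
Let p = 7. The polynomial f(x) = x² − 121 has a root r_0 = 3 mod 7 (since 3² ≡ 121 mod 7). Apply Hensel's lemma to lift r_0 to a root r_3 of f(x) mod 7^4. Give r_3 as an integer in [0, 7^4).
r_3 = 2390 (mod 2401)

Hensel's recurrence: r_{i+1} = r_i − f(r_i)·(f′(r_i))^{-1} mod 7^{i+2}, with f′(x) = 2x. Iterate:
  r_0 = 3 (mod 7)
  r_1 = 38 (mod 49)
  r_2 = 332 (mod 343)
  r_3 = 2390 (mod 2401)
Final: r_3 = 2390, and one checks f(r_3) ≡ 0 mod 7^4.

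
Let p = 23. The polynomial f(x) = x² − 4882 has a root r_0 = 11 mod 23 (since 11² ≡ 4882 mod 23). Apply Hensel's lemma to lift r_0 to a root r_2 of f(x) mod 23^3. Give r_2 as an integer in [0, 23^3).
r_2 = 7417 (mod 12167)

Hensel's recurrence: r_{i+1} = r_i − f(r_i)·(f′(r_i))^{-1} mod 23^{i+2}, with f′(x) = 2x. Iterate:
  r_0 = 11 (mod 23)
  r_1 = 11 (mod 529)
  r_2 = 7417 (mod 12167)
Final: r_2 = 7417, and one checks f(r_2) ≡ 0 mod 23^3.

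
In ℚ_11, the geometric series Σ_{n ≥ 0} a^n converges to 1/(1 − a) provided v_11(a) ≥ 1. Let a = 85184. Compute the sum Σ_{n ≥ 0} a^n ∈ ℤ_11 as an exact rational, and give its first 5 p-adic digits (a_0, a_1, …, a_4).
Σ a^n = 1/(1 − a) = -1/85183;  first 5 digits = (1, 0, 0, 9, 5)

v_11(a) = 3 ≥ 1, so the series converges in ℤ_11 to 1/(1 − a) = 1/(1 − 85184) = -1/85183. Expand this rational in ℤ_11: compute digits iteratively via d_i = x_i mod 11, x_{i+1} = (x_i − d_i)/11. The first 5 digits are (1, 0, 0, 9, 5).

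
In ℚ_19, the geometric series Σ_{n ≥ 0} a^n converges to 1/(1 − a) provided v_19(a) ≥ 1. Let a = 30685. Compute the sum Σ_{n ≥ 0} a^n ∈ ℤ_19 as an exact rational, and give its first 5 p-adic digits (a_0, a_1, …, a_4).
Σ a^n = 1/(1 − a) = -1/30684;  first 5 digits = (1, 0, 9, 4, 5)

v_19(a) = 2 ≥ 1, so the series converges in ℤ_19 to 1/(1 − a) = 1/(1 − 30685) = -1/30684. Expand this rational in ℤ_19: compute digits iteratively via d_i = x_i mod 19, x_{i+1} = (x_i − d_i)/19. The first 5 digits are (1, 0, 9, 4, 5).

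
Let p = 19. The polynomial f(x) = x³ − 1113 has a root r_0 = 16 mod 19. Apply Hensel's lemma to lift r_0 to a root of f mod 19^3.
r_2 = 3569 (mod 6859)

Hensel: r_{i+1} = r_i − f(r_i)/f′(r_i) mod 19^{i+2}, where f′(x) = 3x². Iterate:
  r_0 = 16 (mod 19)
  r_1 = 320 (mod 361)
  r_2 = 3569 (mod 6859)
Final: r = 3569 with f(r) ≡ 0 mod 19^3.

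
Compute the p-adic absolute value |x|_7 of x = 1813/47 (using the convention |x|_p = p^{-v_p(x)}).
|1813/47|_7 = 1/49

Step 1 — compute v_7(x) by factoring powers of 7 out of the numerator and denominator: v_7(1813/47) = 2. Step 2 — apply |x|_p = p^{-v_p(x)} = 7^{-2} = 1/49.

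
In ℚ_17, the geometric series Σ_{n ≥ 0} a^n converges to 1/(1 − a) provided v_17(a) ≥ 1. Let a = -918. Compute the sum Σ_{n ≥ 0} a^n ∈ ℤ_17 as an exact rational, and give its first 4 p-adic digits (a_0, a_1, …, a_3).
Σ a^n = 1/(1 − a) = 1/919;  first 4 digits = (1, 14, 5, 8)

v_17(a) = 1 ≥ 1, so the series converges in ℤ_17 to 1/(1 − a) = 1/(1 − (-918)) = 1/919. Expand this rational in ℤ_17: compute digits iteratively via d_i = x_i mod 17, x_{i+1} = (x_i − d_i)/17. The first 4 digits are (1, 14, 5, 8).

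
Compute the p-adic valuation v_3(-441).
v_3(-441) = 2

v_3(n) is the largest exponent k such that 3^k divides n. Factor out: -441 = -3^2 · 49. (Sign doesn't affect v_p.) So v_3(-441) = 2.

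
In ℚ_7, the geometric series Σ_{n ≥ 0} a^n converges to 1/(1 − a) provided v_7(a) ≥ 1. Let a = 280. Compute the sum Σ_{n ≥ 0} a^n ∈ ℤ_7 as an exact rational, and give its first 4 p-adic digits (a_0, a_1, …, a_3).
Σ a^n = 1/(1 − a) = -1/279;  first 4 digits = (1, 5, 2, 4)

v_7(a) = 1 ≥ 1, so the series converges in ℤ_7 to 1/(1 − a) = 1/(1 − 280) = -1/279. Expand this rational in ℤ_7: compute digits iteratively via d_i = x_i mod 7, x_{i+1} = (x_i − d_i)/7. The first 4 digits are (1, 5, 2, 4).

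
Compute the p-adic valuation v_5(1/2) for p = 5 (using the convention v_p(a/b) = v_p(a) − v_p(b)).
v_5(1/2) = 0

Factor powers of 5 from the numerator and denominator of the reduced fraction: 1 = 5^0 · 1 and 2 = 5^0 · 2. Apply v_p(a/b) = v_p(a) − v_p(b): v_5(1/2) = 0 − 0 = 0.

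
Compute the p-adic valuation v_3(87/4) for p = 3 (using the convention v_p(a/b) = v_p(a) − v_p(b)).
v_3(87/4) = 1

Factor powers of 3 from the numerator and denominator of the reduced fraction: 87 = 3^1 · 29 and 4 = 3^0 · 4. Apply v_p(a/b) = v_p(a) − v_p(b): v_3(87/4) = 1 − 0 = 1.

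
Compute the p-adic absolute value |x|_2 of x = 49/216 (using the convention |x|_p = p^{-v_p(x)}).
|49/216|_2 = 8

Step 1 — compute v_2(x) by factoring powers of 2 out of the numerator and denominator: v_2(49/216) = -3. Step 2 — apply |x|_p = p^{-v_p(x)} = 2^{3} = 8.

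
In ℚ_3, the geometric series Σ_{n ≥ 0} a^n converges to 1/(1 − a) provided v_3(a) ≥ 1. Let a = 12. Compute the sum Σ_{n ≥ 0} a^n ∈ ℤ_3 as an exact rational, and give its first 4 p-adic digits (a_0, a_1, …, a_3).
Σ a^n = 1/(1 − a) = -1/11;  first 4 digits = (1, 1, 2, 0)

v_3(a) = 1 ≥ 1, so the series converges in ℤ_3 to 1/(1 − a) = 1/(1 − 12) = -1/11. Expand this rational in ℤ_3: compute digits iteratively via d_i = x_i mod 3, x_{i+1} = (x_i − d_i)/3. The first 4 digits are (1, 1, 2, 0).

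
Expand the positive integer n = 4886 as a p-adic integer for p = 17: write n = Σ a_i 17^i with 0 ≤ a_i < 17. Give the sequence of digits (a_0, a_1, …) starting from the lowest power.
(a_0, a_1, …) = (7, 15, 16)

Repeated division by 17 gives the digits low-to-high: 4886 = 7 + 15·17^1 + 16·17^2. Digit sequence: (7, 15, 16).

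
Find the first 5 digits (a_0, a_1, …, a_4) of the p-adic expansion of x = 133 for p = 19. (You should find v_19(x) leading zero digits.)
(a_0, …, a_4) = (0, 7, 0, 0, 0)

v_19(133) = 1, so a_0 = ... = a_0 = 0. Factor out: x = 19^1 · u with u = 7 a unit in ℤ_19. Expand u iteratively via a_{v+i} = u_i mod 19, u_{i+1} = (u_i − a_{v+i})/19:
  u_0 = 7;  a_1 = 7;  u_1 = (u_0 − 7)/19 = 0
  u_1 = 0;  a_2 = 0;  u_2 = (u_1 − 0)/19 = 0
  u_2 = 0;  a_3 = 0;  u_3 = (u_2 − 0)/19 = 0
  u_3 = 0;  a_4 = 0;  u_4 = (u_3 − 0)/19 = 0
Digits: (0, 7, 0, 0, 0).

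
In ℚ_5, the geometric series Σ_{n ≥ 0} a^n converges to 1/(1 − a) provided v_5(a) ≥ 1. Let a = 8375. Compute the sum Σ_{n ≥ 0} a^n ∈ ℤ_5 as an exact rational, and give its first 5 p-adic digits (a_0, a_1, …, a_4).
Σ a^n = 1/(1 − a) = -1/8374;  first 5 digits = (1, 0, 0, 2, 3)

v_5(a) = 3 ≥ 1, so the series converges in ℤ_5 to 1/(1 − a) = 1/(1 − 8375) = -1/8374. Expand this rational in ℤ_5: compute digits iteratively via d_i = x_i mod 5, x_{i+1} = (x_i − d_i)/5. The first 5 digits are (1, 0, 0, 2, 3).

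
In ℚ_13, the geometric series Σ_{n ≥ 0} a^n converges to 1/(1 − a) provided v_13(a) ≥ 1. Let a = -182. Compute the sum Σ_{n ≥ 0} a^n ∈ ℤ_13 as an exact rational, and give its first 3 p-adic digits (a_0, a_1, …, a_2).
Σ a^n = 1/(1 − a) = 1/183;  first 3 digits = (1, 12, 12)

v_13(a) = 1 ≥ 1, so the series converges in ℤ_13 to 1/(1 − a) = 1/(1 − (-182)) = 1/183. Expand this rational in ℤ_13: compute digits iteratively via d_i = x_i mod 13, x_{i+1} = (x_i − d_i)/13. The first 3 digits are (1, 12, 12).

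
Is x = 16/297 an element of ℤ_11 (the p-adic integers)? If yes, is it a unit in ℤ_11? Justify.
x ∉ ℤ_11 (v_11(x) = -1 < 0)

ℤ_11 = {x ∈ ℚ_11 : v_11(x) ≥ 0} and ℤ_11^× = {x ∈ ℤ_11 : v_11(x) = 0}. Here v_11(16/297) = v_11(num) − v_11(den) = -1; compare against these criteria.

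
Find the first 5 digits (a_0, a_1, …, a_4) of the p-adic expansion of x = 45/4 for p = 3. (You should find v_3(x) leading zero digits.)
(a_0, …, a_4) = (0, 0, 2, 2, 0)

v_3(45/4) = 2, so a_0 = ... = a_1 = 0. Factor out: x = 3^2 · u with u = 5/4 a unit in ℤ_3. Expand u iteratively via a_{v+i} = u_i mod 3, u_{i+1} = (u_i − a_{v+i})/3:
  u_0 = 5/4;  a_2 = 2;  u_1 = (u_0 − 2)/3 = -1/4
  u_1 = -1/4;  a_3 = 2;  u_2 = (u_1 − 2)/3 = -3/4
  u_2 = -3/4;  a_4 = 0;  u_3 = (u_2 − 0)/3 = -1/4
Digits: (0, 0, 2, 2, 0).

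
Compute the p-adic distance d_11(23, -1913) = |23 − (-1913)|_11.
d_11(23, -1913) = 1/121

Step 1 — x − y = 23 − (-1913) = 1936. Step 2 — v_11(1936) = 2 (factor: 1936 = (11^2 · 16); the sign does not affect v_p). Step 3 — |x − y|_11 = 11^{-2} = 1/121.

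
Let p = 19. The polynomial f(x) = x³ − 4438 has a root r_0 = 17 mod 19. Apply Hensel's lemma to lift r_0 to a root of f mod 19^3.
r_2 = 1271 (mod 6859)

Hensel: r_{i+1} = r_i − f(r_i)/f′(r_i) mod 19^{i+2}, where f′(x) = 3x². Iterate:
  r_0 = 17 (mod 19)
  r_1 = 188 (mod 361)
  r_2 = 1271 (mod 6859)
Final: r = 1271 with f(r) ≡ 0 mod 19^3.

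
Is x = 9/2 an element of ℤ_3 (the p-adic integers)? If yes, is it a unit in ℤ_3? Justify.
x ∈ ℤ_3 but not a unit; v_3(x) = 2 > 0

ℤ_3 = {x ∈ ℚ_3 : v_3(x) ≥ 0} and ℤ_3^× = {x ∈ ℤ_3 : v_3(x) = 0}. Here v_3(9/2) = v_3(num) − v_3(den) = 2; compare against these criteria.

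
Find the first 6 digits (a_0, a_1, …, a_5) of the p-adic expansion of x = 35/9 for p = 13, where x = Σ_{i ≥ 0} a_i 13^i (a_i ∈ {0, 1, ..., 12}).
(a_0, …, a_5) = (1, 6, 1, 10, 5, 1)

v_13(35/9) = 0 (numerator and denominator both coprime to 13), so x ∈ ℤ_13^×. Compute digits iteratively via a_i = x_i mod 13, x_{i+1} = (x_i − a_i)/13, with x_0 = x:
  x_0 = 35/9;  a_0 = 1;  x_1 = (x_0 − 1)/13 = 2/9
  x_1 = 2/9;  a_1 = 6;  x_2 = (x_1 − 6)/13 = -4/9
  x_2 = -4/9;  a_2 = 1;  x_3 = (x_2 − 1)/13 = -1/9
  x_3 = -1/9;  a_3 = 10;  x_4 = (x_3 − 10)/13 = -7/9
  x_4 = -7/9;  a_4 = 5;  x_5 = (x_4 − 5)/13 = -4/9
  x_5 = -4/9;  a_5 = 1;  x_6 = (x_5 − 1)/13 = -1/9
Digits: (1, 6, 1, 10, 5, 1).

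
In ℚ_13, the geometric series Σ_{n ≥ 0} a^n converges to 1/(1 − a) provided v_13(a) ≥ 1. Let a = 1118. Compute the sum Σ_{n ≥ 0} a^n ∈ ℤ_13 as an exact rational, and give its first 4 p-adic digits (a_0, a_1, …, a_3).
Σ a^n = 1/(1 − a) = -1/1117;  first 4 digits = (1, 8, 5, 2)

v_13(a) = 1 ≥ 1, so the series converges in ℤ_13 to 1/(1 − a) = 1/(1 − 1118) = -1/1117. Expand this rational in ℤ_13: compute digits iteratively via d_i = x_i mod 13, x_{i+1} = (x_i − d_i)/13. The first 4 digits are (1, 8, 5, 2).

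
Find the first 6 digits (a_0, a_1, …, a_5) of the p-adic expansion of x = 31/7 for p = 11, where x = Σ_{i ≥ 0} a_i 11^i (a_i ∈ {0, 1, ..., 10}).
(a_0, …, a_5) = (6, 3, 6, 1, 3, 6)

v_11(31/7) = 0 (numerator and denominator both coprime to 11), so x ∈ ℤ_11^×. Compute digits iteratively via a_i = x_i mod 11, x_{i+1} = (x_i − a_i)/11, with x_0 = x:
  x_0 = 31/7;  a_0 = 6;  x_1 = (x_0 − 6)/11 = -1/7
  x_1 = -1/7;  a_1 = 3;  x_2 = (x_1 − 3)/11 = -2/7
  x_2 = -2/7;  a_2 = 6;  x_3 = (x_2 − 6)/11 = -4/7
  x_3 = -4/7;  a_3 = 1;  x_4 = (x_3 − 1)/11 = -1/7
  x_4 = -1/7;  a_4 = 3;  x_5 = (x_4 − 3)/11 = -2/7
  x_5 = -2/7;  a_5 = 6;  x_6 = (x_5 − 6)/11 = -4/7
Digits: (6, 3, 6, 1, 3, 6).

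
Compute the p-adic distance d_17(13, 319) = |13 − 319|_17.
d_17(13, 319) = 1/17

Step 1 — x − y = 13 − 319 = -306. Step 2 — v_17(-306) = 1 (factor: -306 = −(17^1 · 18); the sign does not affect v_p). Step 3 — |x − y|_17 = 17^{-1} = 1/17.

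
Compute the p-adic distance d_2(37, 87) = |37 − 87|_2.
d_2(37, 87) = 1/2

Step 1 — x − y = 37 − 87 = -50. Step 2 — v_2(-50) = 1 (factor: -50 = −(2^1 · 25); the sign does not affect v_p). Step 3 — |x − y|_2 = 2^{-1} = 1/2.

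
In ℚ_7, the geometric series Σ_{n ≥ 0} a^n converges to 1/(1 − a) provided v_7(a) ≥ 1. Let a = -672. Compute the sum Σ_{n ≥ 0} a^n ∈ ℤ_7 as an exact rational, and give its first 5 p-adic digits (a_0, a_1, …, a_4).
Σ a^n = 1/(1 − a) = 1/673;  first 5 digits = (1, 2, 4, 6, 1)

v_7(a) = 1 ≥ 1, so the series converges in ℤ_7 to 1/(1 − a) = 1/(1 − (-672)) = 1/673. Expand this rational in ℤ_7: compute digits iteratively via d_i = x_i mod 7, x_{i+1} = (x_i − d_i)/7. The first 5 digits are (1, 2, 4, 6, 1).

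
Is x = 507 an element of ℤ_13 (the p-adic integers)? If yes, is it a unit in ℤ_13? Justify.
x ∈ ℤ_13 but not a unit; v_13(x) = 2 > 0

ℤ_13 = {x ∈ ℚ_13 : v_13(x) ≥ 0} and ℤ_13^× = {x ∈ ℤ_13 : v_13(x) = 0}. Here v_13(507) = v_13(num) − v_13(den) = 2; compare against these criteria.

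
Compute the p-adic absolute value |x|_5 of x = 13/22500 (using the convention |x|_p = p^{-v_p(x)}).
|13/22500|_5 = 625

Step 1 — compute v_5(x) by factoring powers of 5 out of the numerator and denominator: v_5(13/22500) = -4. Step 2 — apply |x|_p = p^{-v_p(x)} = 5^{4} = 625.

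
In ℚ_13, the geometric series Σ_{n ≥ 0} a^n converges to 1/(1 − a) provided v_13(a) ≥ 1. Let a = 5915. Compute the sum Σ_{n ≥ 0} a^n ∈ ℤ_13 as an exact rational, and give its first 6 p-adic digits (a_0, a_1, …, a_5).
Σ a^n = 1/(1 − a) = -1/5914;  first 6 digits = (1, 0, 9, 2, 3, 3)

v_13(a) = 2 ≥ 1, so the series converges in ℤ_13 to 1/(1 − a) = 1/(1 − 5915) = -1/5914. Expand this rational in ℤ_13: compute digits iteratively via d_i = x_i mod 13, x_{i+1} = (x_i − d_i)/13. The first 6 digits are (1, 0, 9, 2, 3, 3).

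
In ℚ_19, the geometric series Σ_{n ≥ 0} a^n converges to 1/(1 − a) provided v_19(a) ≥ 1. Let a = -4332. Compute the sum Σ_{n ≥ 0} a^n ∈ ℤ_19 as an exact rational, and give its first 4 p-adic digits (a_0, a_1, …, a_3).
Σ a^n = 1/(1 − a) = 1/4333;  first 4 digits = (1, 0, 7, 18)

v_19(a) = 2 ≥ 1, so the series converges in ℤ_19 to 1/(1 − a) = 1/(1 − (-4332)) = 1/4333. Expand this rational in ℤ_19: compute digits iteratively via d_i = x_i mod 19, x_{i+1} = (x_i − d_i)/19. The first 4 digits are (1, 0, 7, 18).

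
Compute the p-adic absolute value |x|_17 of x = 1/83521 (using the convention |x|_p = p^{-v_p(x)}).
|1/83521|_17 = 83521

Step 1 — compute v_17(x) by factoring powers of 17 out of the numerator and denominator: v_17(1/83521) = -4. Step 2 — apply |x|_p = p^{-v_p(x)} = 17^{4} = 83521.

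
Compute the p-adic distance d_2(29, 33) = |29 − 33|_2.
d_2(29, 33) = 1/4

Step 1 — x − y = 29 − 33 = -4. Step 2 — v_2(-4) = 2 (factor: -4 = −(2^2 · 1); the sign does not affect v_p). Step 3 — |x − y|_2 = 2^{-2} = 1/4.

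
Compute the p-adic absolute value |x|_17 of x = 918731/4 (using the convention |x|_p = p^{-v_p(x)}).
|918731/4|_17 = 1/83521

Step 1 — compute v_17(x) by factoring powers of 17 out of the numerator and denominator: v_17(918731/4) = 4. Step 2 — apply |x|_p = p^{-v_p(x)} = 17^{-4} = 1/83521.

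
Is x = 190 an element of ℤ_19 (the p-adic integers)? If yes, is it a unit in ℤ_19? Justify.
x ∈ ℤ_19 but not a unit; v_19(x) = 1 > 0

ℤ_19 = {x ∈ ℚ_19 : v_19(x) ≥ 0} and ℤ_19^× = {x ∈ ℤ_19 : v_19(x) = 0}. Here v_19(190) = v_19(num) − v_19(den) = 1; compare against these criteria.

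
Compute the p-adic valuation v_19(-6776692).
v_19(-6776692) = 4

v_19(n) is the largest exponent k such that 19^k divides n. Factor out: -6776692 = -19^4 · 52. (Sign doesn't affect v_p.) So v_19(-6776692) = 4.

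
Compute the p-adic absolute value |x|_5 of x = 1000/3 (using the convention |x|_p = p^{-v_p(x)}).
|1000/3|_5 = 1/125

Step 1 — compute v_5(x) by factoring powers of 5 out of the numerator and denominator: v_5(1000/3) = 3. Step 2 — apply |x|_p = p^{-v_p(x)} = 5^{-3} = 1/125.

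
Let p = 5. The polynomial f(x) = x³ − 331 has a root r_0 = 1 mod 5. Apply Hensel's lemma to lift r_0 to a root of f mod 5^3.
r_2 = 11 (mod 125)

Hensel: r_{i+1} = r_i − f(r_i)/f′(r_i) mod 5^{i+2}, where f′(x) = 3x². Iterate:
  r_0 = 1 (mod 5)
  r_1 = 11 (mod 25)
  r_2 = 11 (mod 125)
Final: r = 11 with f(r) ≡ 0 mod 5^3.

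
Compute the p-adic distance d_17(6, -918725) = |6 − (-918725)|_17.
d_17(6, -918725) = 1/83521

Step 1 — x − y = 6 − (-918725) = 918731. Step 2 — v_17(918731) = 4 (factor: 918731 = (17^4 · 11); the sign does not affect v_p). Step 3 — |x − y|_17 = 17^{-4} = 1/83521.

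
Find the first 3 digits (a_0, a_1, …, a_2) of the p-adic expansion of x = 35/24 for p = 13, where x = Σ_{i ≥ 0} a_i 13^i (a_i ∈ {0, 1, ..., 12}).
(a_0, …, a_2) = (2, 7, 0)

v_13(35/24) = 0 (numerator and denominator both coprime to 13), so x ∈ ℤ_13^×. Compute digits iteratively via a_i = x_i mod 13, x_{i+1} = (x_i − a_i)/13, with x_0 = x:
  x_0 = 35/24;  a_0 = 2;  x_1 = (x_0 − 2)/13 = -1/24
  x_1 = -1/24;  a_1 = 7;  x_2 = (x_1 − 7)/13 = -13/24
  x_2 = -13/24;  a_2 = 0;  x_3 = (x_2 − 0)/13 = -1/24
Digits: (2, 7, 0).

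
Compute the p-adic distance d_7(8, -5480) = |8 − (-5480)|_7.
d_7(8, -5480) = 1/343

Step 1 — x − y = 8 − (-5480) = 5488. Step 2 — v_7(5488) = 3 (factor: 5488 = (7^3 · 16); the sign does not affect v_p). Step 3 — |x − y|_7 = 7^{-3} = 1/343.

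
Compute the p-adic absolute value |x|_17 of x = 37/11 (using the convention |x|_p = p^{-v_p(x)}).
|37/11|_17 = 1

Step 1 — compute v_17(x) by factoring powers of 17 out of the numerator and denominator: v_17(37/11) = 0. Step 2 — apply |x|_p = p^{-v_p(x)} = 17^{0} = 1.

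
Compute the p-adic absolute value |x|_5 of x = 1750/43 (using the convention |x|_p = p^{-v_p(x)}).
|1750/43|_5 = 1/125

Step 1 — compute v_5(x) by factoring powers of 5 out of the numerator and denominator: v_5(1750/43) = 3. Step 2 — apply |x|_p = p^{-v_p(x)} = 5^{-3} = 1/125.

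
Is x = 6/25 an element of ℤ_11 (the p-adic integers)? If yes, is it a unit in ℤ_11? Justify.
x ∈ ℤ_11^× (unit); v_11(x) = 0

ℤ_11 = {x ∈ ℚ_11 : v_11(x) ≥ 0} and ℤ_11^× = {x ∈ ℤ_11 : v_11(x) = 0}. Here v_11(6/25) = v_11(num) − v_11(den) = 0; compare against these criteria.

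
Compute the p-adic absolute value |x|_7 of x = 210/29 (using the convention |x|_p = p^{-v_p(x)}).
|210/29|_7 = 1/7

Step 1 — compute v_7(x) by factoring powers of 7 out of the numerator and denominator: v_7(210/29) = 1. Step 2 — apply |x|_p = p^{-v_p(x)} = 7^{-1} = 1/7.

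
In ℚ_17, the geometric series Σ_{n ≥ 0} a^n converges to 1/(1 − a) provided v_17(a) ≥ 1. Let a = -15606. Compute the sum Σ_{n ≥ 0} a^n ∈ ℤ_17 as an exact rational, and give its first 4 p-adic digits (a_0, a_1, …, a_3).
Σ a^n = 1/(1 − a) = 1/15607;  first 4 digits = (1, 0, 14, 13)

v_17(a) = 2 ≥ 1, so the series converges in ℤ_17 to 1/(1 − a) = 1/(1 − (-15606)) = 1/15607. Expand this rational in ℤ_17: compute digits iteratively via d_i = x_i mod 17, x_{i+1} = (x_i − d_i)/17. The first 4 digits are (1, 0, 14, 13).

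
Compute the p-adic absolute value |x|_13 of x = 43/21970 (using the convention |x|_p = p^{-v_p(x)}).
|43/21970|_13 = 2197

Step 1 — compute v_13(x) by factoring powers of 13 out of the numerator and denominator: v_13(43/21970) = -3. Step 2 — apply |x|_p = p^{-v_p(x)} = 13^{3} = 2197.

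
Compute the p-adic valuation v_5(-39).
v_5(-39) = 0

v_5(n) is the largest exponent k such that 5^k divides n. Factor out: -39 = -5^0 · 39. (Sign doesn't affect v_p.) So v_5(-39) = 0.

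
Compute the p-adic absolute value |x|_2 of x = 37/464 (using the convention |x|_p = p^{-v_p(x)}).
|37/464|_2 = 16

Step 1 — compute v_2(x) by factoring powers of 2 out of the numerator and denominator: v_2(37/464) = -4. Step 2 — apply |x|_p = p^{-v_p(x)} = 2^{4} = 16.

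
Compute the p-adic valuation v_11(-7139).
v_11(-7139) = 2

v_11(n) is the largest exponent k such that 11^k divides n. Factor out: -7139 = -11^2 · 59. (Sign doesn't affect v_p.) So v_11(-7139) = 2.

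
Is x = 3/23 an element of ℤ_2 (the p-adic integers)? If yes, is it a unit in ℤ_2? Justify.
x ∈ ℤ_2^× (unit); v_2(x) = 0

ℤ_2 = {x ∈ ℚ_2 : v_2(x) ≥ 0} and ℤ_2^× = {x ∈ ℤ_2 : v_2(x) = 0}. Here v_2(3/23) = v_2(num) − v_2(den) = 0; compare against these criteria.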